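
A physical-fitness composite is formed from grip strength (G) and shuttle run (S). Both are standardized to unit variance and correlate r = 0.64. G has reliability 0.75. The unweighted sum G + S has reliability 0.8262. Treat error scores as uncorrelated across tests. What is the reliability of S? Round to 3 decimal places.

0.680

Var(G+S) = 2 + 2·0.64 = 3.280.
True-score variance = ρ_G + ρ_S + 2·0.64, so 0.8262 = (0.75 + ρ_S + 1.28) / 3.280.
ρ_S = 0.8262·3.280 − 0.75 − 1.28 = 0.680.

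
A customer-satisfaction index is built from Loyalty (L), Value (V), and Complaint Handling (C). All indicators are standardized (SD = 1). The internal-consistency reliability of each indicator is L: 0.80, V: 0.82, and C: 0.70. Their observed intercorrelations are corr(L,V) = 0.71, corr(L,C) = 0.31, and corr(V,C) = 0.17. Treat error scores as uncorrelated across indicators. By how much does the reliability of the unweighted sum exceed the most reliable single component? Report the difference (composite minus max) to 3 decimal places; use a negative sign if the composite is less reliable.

Var(sum) = 3 + 2.38 = 5.38; true-score variance = 2.32 + 2.38 = 4.7; composite reliability = 0.8736.
Max component reliability = 0.8200.
Difference = 0.8736 − 0.8200 = 0.054.

0.054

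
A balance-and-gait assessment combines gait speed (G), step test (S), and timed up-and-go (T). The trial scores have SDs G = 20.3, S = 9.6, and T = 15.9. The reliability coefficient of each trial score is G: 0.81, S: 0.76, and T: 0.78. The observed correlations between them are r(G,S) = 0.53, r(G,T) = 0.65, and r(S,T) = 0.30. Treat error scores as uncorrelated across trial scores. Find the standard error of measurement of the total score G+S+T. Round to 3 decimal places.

12.491

Var(total) = 757.06 + 717.758 = 1474.82.
True-score variance = 601.026 + 717.758 = 1318.78, so reliability = 0.8942.
Error variance = 1474.82 − 1318.78 = 156.034; SEM = √156.034 = 12.491.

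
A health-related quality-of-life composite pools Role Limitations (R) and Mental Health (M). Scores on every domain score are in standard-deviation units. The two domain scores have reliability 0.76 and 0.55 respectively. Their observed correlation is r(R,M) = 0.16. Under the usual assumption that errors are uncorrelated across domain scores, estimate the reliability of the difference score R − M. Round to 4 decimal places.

Var(R−M) = 1 + 1 − 2·0.16 = 2 − 0.32 = 1.68.
Because errors are independent across components, Cov(Tᵢ,Tⱼ) = Cov(Xᵢ,Xⱼ); the off-diagonal part of the true-score variance is the same as above.
True-score variance = [0.76 + 0.55] − 0.32 = 1.31 − 0.32 = 0.99.
Reliability = 0.99 / 1.68 = 0.5893.

0.5893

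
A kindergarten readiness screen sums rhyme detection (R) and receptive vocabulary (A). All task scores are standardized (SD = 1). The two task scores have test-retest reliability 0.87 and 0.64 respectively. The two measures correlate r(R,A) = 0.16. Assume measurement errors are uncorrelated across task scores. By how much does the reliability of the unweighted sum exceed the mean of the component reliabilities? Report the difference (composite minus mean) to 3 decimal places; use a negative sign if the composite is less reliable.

0.034

Var(sum) = 2 + 0.32 = 2.32; true-score variance = 1.51 + 0.32 = 1.83; composite reliability = 0.7888.
Mean component reliability = 0.7550.
Difference = 0.7888 − 0.7550 = 0.034.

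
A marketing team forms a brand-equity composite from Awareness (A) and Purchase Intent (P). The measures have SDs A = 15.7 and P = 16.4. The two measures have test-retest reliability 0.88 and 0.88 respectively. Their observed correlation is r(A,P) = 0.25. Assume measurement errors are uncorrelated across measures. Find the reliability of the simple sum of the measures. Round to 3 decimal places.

0.904

Var(A+P) = 15.7² + 16.4² + 2·[15.7·16.4·0.25] = 515.45 + 128.74 = 644.19.
Under uncorrelated errors the observed covariances equal the true-score covariances, so only the own-variance terms attenuate.
True-score variance = [15.7²·0.88 + 16.4²·0.88] + 128.74 = 453.596 + 128.74 = 582.336.
Reliability = 582.336 / 644.19 = 0.904.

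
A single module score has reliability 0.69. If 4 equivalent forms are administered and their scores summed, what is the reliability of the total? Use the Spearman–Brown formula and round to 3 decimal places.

ρ_k = kρ / (1 + (k−1)ρ) = 4·0.69 / (1 + 3·0.69) = 2.760 / 3.070 = 0.899.

0.899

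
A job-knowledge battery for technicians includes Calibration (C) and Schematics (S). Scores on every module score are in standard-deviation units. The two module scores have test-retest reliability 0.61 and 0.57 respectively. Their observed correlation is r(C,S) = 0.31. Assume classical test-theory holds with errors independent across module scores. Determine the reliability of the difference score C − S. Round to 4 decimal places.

Var(C−S) = 1 + 1 − 2·0.31 = 2 − 0.62 = 1.38.
Under uncorrelated errors the observed covariances equal the true-score covariances, so only the own-variance terms attenuate.
True-score variance = [0.61 + 0.57] − 0.62 = 1.18 − 0.62 = 0.56.
Reliability = 0.56 / 1.38 = 0.4058.

0.4058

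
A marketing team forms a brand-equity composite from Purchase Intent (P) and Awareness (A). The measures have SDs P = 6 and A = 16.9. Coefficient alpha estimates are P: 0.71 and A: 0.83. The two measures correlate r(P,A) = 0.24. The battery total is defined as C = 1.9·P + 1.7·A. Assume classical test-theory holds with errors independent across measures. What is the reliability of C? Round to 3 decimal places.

0.840

Var(C) = 1.9²·6² + 1.7²·16.9² + 2·[3.23·6·16.9·0.24] = 955.373 + 157.211 = 1112.58.
With uncorrelated errors the cross-covariances are all true-score covariance, so they carry over unchanged; only the diagonal terms shrink to ρᵢσᵢ².
True-score variance = [1.9²·6²·0.71 + 1.7²·16.9²·0.83] + 157.211 = 777.364 + 157.211 = 934.575.
Reliability = 934.575 / 1112.58 = 0.840.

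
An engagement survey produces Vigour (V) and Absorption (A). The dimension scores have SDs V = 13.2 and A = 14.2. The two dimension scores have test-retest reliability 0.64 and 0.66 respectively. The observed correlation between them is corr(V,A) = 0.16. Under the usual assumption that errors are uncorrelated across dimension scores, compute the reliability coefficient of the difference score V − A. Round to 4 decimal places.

0.5844

Var(V−A) = 13.2² + 14.2² − 2·13.2·14.2·0.16 = 375.88 − 59.9808 = 315.899.
Because errors are independent across components, Cov(Tᵢ,Tⱼ) = Cov(Xᵢ,Xⱼ); the off-diagonal part of the true-score variance is the same as above.
True-score variance = [13.2²·0.64 + 14.2²·0.66] − 59.9808 = 244.596 − 59.9808 = 184.615.
Reliability = 184.615 / 315.899 = 0.5844.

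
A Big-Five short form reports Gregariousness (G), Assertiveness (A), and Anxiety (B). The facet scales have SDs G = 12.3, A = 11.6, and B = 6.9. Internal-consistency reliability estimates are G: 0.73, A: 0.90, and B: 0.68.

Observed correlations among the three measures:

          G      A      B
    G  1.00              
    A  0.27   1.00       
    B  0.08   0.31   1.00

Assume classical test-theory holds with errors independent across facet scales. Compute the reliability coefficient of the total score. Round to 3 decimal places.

Var(G+A+B) = 12.3² + 11.6² + 6.9² + 2·[12.3·11.6·0.27 + 12.3·6.9·0.08 + 11.6·6.9·0.31] = 333.46 + 140.251 = 473.711.
With uncorrelated errors the cross-covariances are all true-score covariance, so they carry over unchanged; only the diagonal terms shrink to ρᵢσᵢ².
True-score variance = [12.3²·0.73 + 11.6²·0.90 + 6.9²·0.68] + 140.251 = 263.921 + 140.251 = 404.172.
Reliability = 404.172 / 473.711 = 0.853.

0.853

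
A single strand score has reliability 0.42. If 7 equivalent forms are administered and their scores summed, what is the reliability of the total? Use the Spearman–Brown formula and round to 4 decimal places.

0.8352

ρ_k = kρ / (1 + (k−1)ρ) = 7·0.42 / (1 + 6·0.42) = 2.940 / 3.520 = 0.8352.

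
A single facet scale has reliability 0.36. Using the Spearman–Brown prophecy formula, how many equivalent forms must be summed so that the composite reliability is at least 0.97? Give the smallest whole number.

58

k ≥ ρ*(1−ρ₁)/(ρ₁(1−ρ*)) = 0.97·0.64 / (0.36·0.03) = 57.481.
Smallest integer k = 58.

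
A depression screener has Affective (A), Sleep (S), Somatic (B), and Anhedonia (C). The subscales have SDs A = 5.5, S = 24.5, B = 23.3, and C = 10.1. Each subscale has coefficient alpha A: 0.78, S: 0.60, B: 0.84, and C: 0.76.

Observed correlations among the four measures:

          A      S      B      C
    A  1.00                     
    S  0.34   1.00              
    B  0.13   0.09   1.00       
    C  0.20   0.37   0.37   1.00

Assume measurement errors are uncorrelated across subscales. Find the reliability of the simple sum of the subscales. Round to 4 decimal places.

0.8098

Var(A+S+B+C) = 5.5² + 24.5² + 23.3² + 10.1² + 2·[5.5·24.5·0.34 + 5.5·23.3·0.13 + 5.5·10.1·0.20 + 24.5·23.3·0.09 + 24.5·10.1·0.37 + 23.3·10.1·0.37] = 1275.4 + 607.179 = 1882.58.
Because errors are independent across components, Cov(Tᵢ,Tⱼ) = Cov(Xᵢ,Xⱼ); the off-diagonal part of the true-score variance is the same as above.
True-score variance = [5.5²·0.78 + 24.5²·0.60 + 23.3²·0.84 + 10.1²·0.76] + 607.179 = 917.3 + 607.179 = 1524.48.
Reliability = 1524.48 / 1882.58 = 0.8098.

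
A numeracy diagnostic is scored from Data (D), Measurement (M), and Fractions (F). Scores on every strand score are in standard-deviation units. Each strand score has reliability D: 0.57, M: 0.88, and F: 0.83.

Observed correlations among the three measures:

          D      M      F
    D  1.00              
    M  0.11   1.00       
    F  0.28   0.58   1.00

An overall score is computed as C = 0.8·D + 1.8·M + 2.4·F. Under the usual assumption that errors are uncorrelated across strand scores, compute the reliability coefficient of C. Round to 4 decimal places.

0.8976

Var(C) = 0.8² + 1.8² + 2.4² + 2·[1.44·0.11 + 1.92·0.28 + 4.32·0.58] = 9.64 + 6.4032 = 16.0432.
Because errors are independent across components, Cov(Tᵢ,Tⱼ) = Cov(Xᵢ,Xⱼ); the off-diagonal part of the true-score variance is the same as above.
True-score variance = [0.8²·0.57 + 1.8²·0.88 + 2.4²·0.83] + 6.4032 = 7.9968 + 6.4032 = 14.4.
Reliability = 14.4 / 16.0432 = 0.8976.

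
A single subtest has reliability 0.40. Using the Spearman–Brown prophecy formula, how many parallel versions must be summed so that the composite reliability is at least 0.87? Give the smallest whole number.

11

k ≥ ρ*(1−ρ₁)/(ρ₁(1−ρ*)) = 0.87·0.60 / (0.40·0.13) = 10.038.
Smallest integer k = 11.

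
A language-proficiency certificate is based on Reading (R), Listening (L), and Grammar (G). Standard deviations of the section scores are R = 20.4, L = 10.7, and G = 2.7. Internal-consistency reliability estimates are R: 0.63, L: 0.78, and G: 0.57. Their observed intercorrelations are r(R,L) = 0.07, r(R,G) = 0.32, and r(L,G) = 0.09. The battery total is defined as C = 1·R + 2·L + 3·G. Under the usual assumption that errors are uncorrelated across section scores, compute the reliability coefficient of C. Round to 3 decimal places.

0.751

Var(C) = 20.4² + 2²·10.7² + 3²·2.7² + 2·[2·20.4·10.7·0.07 + 3·20.4·2.7·0.32 + 6·10.7·2.7·0.09] = 939.73 + 198.073 = 1137.8.
Under uncorrelated errors the observed covariances equal the true-score covariances, so only the own-variance terms attenuate.
True-score variance = [20.4²·0.63 + 2²·10.7²·0.78 + 3²·2.7²·0.57] + 198.073 = 656.787 + 198.073 = 854.861.
Reliability = 854.861 / 1137.8 = 0.751.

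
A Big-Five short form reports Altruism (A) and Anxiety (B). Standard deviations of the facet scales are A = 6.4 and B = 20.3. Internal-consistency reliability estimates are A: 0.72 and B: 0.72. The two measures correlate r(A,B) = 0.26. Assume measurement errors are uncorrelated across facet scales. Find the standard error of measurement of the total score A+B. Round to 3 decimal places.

11.263

Var(total) = 453.05 + 67.5584 = 520.608.
True-score variance = 326.196 + 67.5584 = 393.754, so reliability = 0.7563.
Error variance = 520.608 − 393.754 = 126.854; SEM = √126.854 = 11.263.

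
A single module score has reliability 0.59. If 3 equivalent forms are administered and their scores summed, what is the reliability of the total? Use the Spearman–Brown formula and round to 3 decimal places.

0.812

ρ_k = kρ / (1 + (k−1)ρ) = 3·0.59 / (1 + 2·0.59) = 1.770 / 2.180 = 0.812.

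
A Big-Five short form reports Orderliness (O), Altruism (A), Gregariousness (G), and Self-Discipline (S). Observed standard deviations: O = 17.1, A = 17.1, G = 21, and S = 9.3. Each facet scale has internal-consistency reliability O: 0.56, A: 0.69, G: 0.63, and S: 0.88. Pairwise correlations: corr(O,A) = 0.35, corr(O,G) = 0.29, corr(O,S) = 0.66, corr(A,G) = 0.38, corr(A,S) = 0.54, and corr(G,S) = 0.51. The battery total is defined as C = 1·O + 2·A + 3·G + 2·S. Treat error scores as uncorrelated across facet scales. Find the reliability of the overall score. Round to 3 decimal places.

Var(C) = 17.1² + 2²·17.1² + 3²·21² + 2²·9.3² + 2·[2·17.1·17.1·0.35 + 3·17.1·21·0.29 + 2·17.1·9.3·0.66 + 6·17.1·21·0.38 + 4·17.1·9.3·0.54 + 6·21·9.3·0.51] = 5777.01 + 4973.79 = 10750.8.
Under uncorrelated errors the observed covariances equal the true-score covariances, so only the own-variance terms attenuate.
True-score variance = [17.1²·0.56 + 2²·17.1²·0.69 + 3²·21²·0.63 + 2²·9.3²·0.88] + 4973.79 = 3775.72 + 4973.79 = 8749.5.
Reliability = 8749.5 / 10750.8 = 0.814.

0.814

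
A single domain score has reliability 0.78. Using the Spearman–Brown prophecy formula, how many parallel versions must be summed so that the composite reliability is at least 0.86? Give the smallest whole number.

k ≥ ρ*(1−ρ₁)/(ρ₁(1−ρ*)) = 0.86·0.22 / (0.78·0.14) = 1.733.
Smallest integer k = 2.

2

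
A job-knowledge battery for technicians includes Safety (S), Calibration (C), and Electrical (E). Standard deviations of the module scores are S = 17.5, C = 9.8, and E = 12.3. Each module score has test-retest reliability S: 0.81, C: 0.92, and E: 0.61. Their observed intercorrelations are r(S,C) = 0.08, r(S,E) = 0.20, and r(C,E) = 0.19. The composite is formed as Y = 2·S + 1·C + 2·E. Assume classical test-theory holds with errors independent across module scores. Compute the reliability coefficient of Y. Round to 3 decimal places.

Var(Y) = 2²·17.5² + 9.8² + 2²·12.3² + 2·[2·17.5·9.8·0.08 + 4·17.5·12.3·0.20 + 2·9.8·12.3·0.19] = 1926.2 + 490.89 = 2417.09.
Because errors are independent across components, Cov(Tᵢ,Tⱼ) = Cov(Xᵢ,Xⱼ); the off-diagonal part of the true-score variance is the same as above.
True-score variance = [2²·17.5²·0.81 + 9.8²·0.92 + 2²·12.3²·0.61] + 490.89 = 1449.75 + 490.89 = 1940.64.
Reliability = 1940.64 / 2417.09 = 0.803.

0.803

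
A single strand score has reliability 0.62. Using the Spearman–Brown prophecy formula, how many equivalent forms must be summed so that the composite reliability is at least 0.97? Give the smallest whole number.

k ≥ ρ*(1−ρ₁)/(ρ₁(1−ρ*)) = 0.97·0.38 / (0.62·0.03) = 19.817.
Smallest integer k = 20.

20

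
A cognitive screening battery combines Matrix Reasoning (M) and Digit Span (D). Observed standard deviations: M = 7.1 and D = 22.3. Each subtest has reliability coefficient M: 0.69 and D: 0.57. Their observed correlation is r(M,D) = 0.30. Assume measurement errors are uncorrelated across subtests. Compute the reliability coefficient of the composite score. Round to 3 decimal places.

Var(M+D) = 7.1² + 22.3² + 2·[7.1·22.3·0.30] = 547.7 + 94.998 = 642.698.
Because errors are independent across components, Cov(Tᵢ,Tⱼ) = Cov(Xᵢ,Xⱼ); the off-diagonal part of the true-score variance is the same as above.
True-score variance = [7.1²·0.69 + 22.3²·0.57] + 94.998 = 318.238 + 94.998 = 413.236.
Reliability = 413.236 / 642.698 = 0.643.

0.643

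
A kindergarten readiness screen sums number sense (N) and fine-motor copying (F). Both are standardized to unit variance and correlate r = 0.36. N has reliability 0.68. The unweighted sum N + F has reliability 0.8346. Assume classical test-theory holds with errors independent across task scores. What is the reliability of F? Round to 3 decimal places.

Var(N+F) = 2 + 2·0.36 = 2.720.
True-score variance = ρ_N + ρ_F + 2·0.36, so 0.8346 = (0.68 + ρ_F + 0.72) / 2.720.
ρ_F = 0.8346·2.720 − 0.68 − 0.72 = 0.870.

0.870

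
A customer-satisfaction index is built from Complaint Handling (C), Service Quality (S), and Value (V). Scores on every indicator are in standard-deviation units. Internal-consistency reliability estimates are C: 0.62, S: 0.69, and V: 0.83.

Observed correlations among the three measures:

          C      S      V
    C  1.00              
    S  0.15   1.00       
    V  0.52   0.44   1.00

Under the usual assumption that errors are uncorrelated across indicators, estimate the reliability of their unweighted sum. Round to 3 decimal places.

Var(C+S+V) = 3 + 2·[0.15 + 0.52 + 0.44] = 3 + 2.22 = 5.22.
Under uncorrelated errors the observed covariances equal the true-score covariances, so only the own-variance terms attenuate.
True-score variance = [0.62 + 0.69 + 0.83] + 2.22 = 2.14 + 2.22 = 4.36.
Reliability = 4.36 / 5.22 = 0.835.

0.835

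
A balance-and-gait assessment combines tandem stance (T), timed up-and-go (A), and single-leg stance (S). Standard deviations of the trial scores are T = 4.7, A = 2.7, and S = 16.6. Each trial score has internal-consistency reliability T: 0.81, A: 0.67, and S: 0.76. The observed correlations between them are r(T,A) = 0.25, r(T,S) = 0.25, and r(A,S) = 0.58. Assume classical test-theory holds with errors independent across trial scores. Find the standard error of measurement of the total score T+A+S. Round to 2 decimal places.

Var(total) = 304.94 + 97.3462 = 402.286.
True-score variance = 232.203 + 97.3462 = 329.549, so reliability = 0.8192.
Error variance = 402.286 − 329.549 = 72.7372; SEM = √72.7372 = 8.53.

8.53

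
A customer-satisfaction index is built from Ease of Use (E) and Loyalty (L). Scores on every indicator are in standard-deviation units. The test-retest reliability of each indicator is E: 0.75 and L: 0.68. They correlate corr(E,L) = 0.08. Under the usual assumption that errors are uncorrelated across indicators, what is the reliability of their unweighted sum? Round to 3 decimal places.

0.736

Var(E+L) = 2 + 2·[0.08] = 2 + 0.16 = 2.16.
Under uncorrelated errors the observed covariances equal the true-score covariances, so only the own-variance terms attenuate.
True-score variance = [0.75 + 0.68] + 0.16 = 1.43 + 0.16 = 1.59.
Reliability = 1.59 / 2.16 = 0.736.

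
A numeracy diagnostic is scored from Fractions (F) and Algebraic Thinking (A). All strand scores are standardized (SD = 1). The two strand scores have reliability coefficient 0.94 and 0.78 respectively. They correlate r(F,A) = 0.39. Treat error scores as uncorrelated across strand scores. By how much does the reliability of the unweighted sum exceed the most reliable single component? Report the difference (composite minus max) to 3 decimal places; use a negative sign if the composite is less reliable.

-0.041

Var(sum) = 2 + 0.78 = 2.78; true-score variance = 1.72 + 0.78 = 2.5; composite reliability = 0.8993.
Max component reliability = 0.9400.
Difference = 0.8993 − 0.9400 = -0.041.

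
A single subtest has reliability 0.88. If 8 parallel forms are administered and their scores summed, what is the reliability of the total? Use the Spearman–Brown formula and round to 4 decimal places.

0.9832

ρ_k = kρ / (1 + (k−1)ρ) = 8·0.88 / (1 + 7·0.88) = 7.040 / 7.160 = 0.9832.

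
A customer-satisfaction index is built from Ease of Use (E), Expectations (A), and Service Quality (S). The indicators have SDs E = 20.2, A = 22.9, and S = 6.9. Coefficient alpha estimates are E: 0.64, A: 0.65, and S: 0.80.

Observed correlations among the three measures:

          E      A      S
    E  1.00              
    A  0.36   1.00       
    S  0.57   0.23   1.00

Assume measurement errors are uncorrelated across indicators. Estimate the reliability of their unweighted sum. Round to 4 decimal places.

0.7799

Var(E+A+S) = 20.2² + 22.9² + 6.9² + 2·[20.2·22.9·0.36 + 20.2·6.9·0.57 + 22.9·6.9·0.23] = 980.06 + 564.635 = 1544.7.
Because errors are independent across components, Cov(Tᵢ,Tⱼ) = Cov(Xᵢ,Xⱼ); the off-diagonal part of the true-score variance is the same as above.
True-score variance = [20.2²·0.64 + 22.9²·0.65 + 6.9²·0.80] + 564.635 = 640.1 + 564.635 = 1204.74.
Reliability = 1204.74 / 1544.7 = 0.7799.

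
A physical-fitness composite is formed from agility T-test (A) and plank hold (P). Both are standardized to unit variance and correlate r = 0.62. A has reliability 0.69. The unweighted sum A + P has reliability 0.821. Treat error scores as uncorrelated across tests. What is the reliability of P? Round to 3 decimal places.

0.730

Var(A+P) = 2 + 2·0.62 = 3.240.
True-score variance = ρ_A + ρ_P + 2·0.62, so 0.821 = (0.69 + ρ_P + 1.24) / 3.240.
ρ_P = 0.821·3.240 − 0.69 − 1.24 = 0.730.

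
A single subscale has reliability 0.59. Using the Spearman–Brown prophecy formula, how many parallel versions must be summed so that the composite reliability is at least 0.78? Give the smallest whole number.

3

k ≥ ρ*(1−ρ₁)/(ρ₁(1−ρ*)) = 0.78·0.41 / (0.59·0.22) = 2.464.
Smallest integer k = 3.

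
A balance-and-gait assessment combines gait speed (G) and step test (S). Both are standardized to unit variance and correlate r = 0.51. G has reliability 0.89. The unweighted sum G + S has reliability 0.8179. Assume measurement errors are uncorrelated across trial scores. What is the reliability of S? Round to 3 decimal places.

Var(G+S) = 2 + 2·0.51 = 3.020.
True-score variance = ρ_G + ρ_S + 2·0.51, so 0.8179 = (0.89 + ρ_S + 1.02) / 3.020.
ρ_S = 0.8179·3.020 − 0.89 − 1.02 = 0.560.

0.560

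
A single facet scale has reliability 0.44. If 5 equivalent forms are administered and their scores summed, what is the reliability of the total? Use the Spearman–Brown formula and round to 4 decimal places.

ρ_k = kρ / (1 + (k−1)ρ) = 5·0.44 / (1 + 4·0.44) = 2.200 / 2.760 = 0.7971.

0.7971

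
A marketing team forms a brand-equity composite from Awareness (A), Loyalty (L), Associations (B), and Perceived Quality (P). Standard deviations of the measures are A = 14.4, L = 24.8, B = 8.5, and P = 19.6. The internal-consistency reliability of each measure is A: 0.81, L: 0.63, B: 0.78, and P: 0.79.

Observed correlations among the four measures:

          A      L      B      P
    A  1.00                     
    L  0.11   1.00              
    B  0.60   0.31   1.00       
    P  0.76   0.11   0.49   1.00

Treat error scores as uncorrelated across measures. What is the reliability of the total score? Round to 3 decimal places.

Var(A+L+B+P) = 14.4² + 24.8² + 8.5² + 19.6² + 2·[14.4·24.8·0.11 + 14.4·8.5·0.60 + 14.4·19.6·0.76 + 24.8·8.5·0.31 + 24.8·19.6·0.11 + 8.5·19.6·0.49] = 1278.81 + 1055.35 = 2334.16.
Under uncorrelated errors the observed covariances equal the true-score covariances, so only the own-variance terms attenuate.
True-score variance = [14.4²·0.81 + 24.8²·0.63 + 8.5²·0.78 + 19.6²·0.79] + 1055.35 = 915.278 + 1055.35 = 1970.63.
Reliability = 1970.63 / 2334.16 = 0.844.

0.844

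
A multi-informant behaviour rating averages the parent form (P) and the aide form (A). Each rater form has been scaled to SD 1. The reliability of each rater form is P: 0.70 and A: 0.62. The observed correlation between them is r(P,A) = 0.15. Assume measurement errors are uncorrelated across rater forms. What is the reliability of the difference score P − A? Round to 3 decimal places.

Var(P−A) = 1 + 1 − 2·0.15 = 2 − 0.3 = 1.7.
Under uncorrelated errors the observed covariances equal the true-score covariances, so only the own-variance terms attenuate.
True-score variance = [0.70 + 0.62] − 0.3 = 1.32 − 0.3 = 1.02.
Reliability = 1.02 / 1.7 = 0.600.

0.600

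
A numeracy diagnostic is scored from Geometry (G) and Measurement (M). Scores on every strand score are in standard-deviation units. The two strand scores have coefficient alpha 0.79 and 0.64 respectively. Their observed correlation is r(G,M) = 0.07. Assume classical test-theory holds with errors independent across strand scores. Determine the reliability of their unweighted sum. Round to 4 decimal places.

Var(G+M) = 2 + 2·[0.07] = 2 + 0.14 = 2.14.
Under uncorrelated errors the observed covariances equal the true-score covariances, so only the own-variance terms attenuate.
True-score variance = [0.79 + 0.64] + 0.14 = 1.43 + 0.14 = 1.57.
Reliability = 1.57 / 2.14 = 0.7336.

0.7336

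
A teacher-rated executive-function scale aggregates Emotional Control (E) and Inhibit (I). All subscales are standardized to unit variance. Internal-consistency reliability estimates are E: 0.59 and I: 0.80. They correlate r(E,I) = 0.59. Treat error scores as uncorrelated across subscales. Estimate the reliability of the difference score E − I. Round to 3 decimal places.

0.256

Var(E−I) = 1 + 1 − 2·0.59 = 2 − 1.18 = 0.82.
With uncorrelated errors the cross-covariances are all true-score covariance, so they carry over unchanged; only the diagonal terms shrink to ρᵢσᵢ².
True-score variance = [0.59 + 0.80] − 1.18 = 1.39 − 1.18 = 0.21.
Reliability = 0.21 / 0.82 = 0.256.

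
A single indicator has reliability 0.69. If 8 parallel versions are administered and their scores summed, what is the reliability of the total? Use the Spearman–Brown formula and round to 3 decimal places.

ρ_k = kρ / (1 + (k−1)ρ) = 8·0.69 / (1 + 7·0.69) = 5.520 / 5.830 = 0.947.

0.947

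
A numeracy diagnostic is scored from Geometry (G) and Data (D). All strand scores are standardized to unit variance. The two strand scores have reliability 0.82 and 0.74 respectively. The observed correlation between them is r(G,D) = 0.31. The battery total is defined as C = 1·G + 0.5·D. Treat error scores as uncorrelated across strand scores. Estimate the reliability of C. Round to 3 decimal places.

0.843

Var(C) = 1 + 0.5² + 2·[0.5·0.31] = 1.25 + 0.31 = 1.56.
Under uncorrelated errors the observed covariances equal the true-score covariances, so only the own-variance terms attenuate.
True-score variance = [0.82 + 0.5²·0.74] + 0.31 = 1.005 + 0.31 = 1.315.
Reliability = 1.315 / 1.56 = 0.843.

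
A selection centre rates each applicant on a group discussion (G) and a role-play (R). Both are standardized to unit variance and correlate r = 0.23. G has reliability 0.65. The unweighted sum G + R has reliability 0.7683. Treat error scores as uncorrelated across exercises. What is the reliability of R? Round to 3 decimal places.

Var(G+R) = 2 + 2·0.23 = 2.460.
True-score variance = ρ_G + ρ_R + 2·0.23, so 0.7683 = (0.65 + ρ_R + 0.46) / 2.460.
ρ_R = 0.7683·2.460 − 0.65 − 0.46 = 0.780.

0.780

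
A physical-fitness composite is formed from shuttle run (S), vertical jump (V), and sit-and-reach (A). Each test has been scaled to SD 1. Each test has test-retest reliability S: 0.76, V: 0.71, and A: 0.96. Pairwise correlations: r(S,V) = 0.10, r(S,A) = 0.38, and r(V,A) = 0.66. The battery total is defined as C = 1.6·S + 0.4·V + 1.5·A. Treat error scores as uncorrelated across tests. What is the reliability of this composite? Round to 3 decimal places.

Var(C) = 1.6² + 0.4² + 1.5² + 2·[0.64·0.10 + 2.4·0.38 + 0.6·0.66] = 4.97 + 2.744 = 7.714.
With uncorrelated errors the cross-covariances are all true-score covariance, so they carry over unchanged; only the diagonal terms shrink to ρᵢσᵢ².
True-score variance = [1.6²·0.76 + 0.4²·0.71 + 1.5²·0.96] + 2.744 = 4.2192 + 2.744 = 6.9632.
Reliability = 6.9632 / 7.714 = 0.903.

0.903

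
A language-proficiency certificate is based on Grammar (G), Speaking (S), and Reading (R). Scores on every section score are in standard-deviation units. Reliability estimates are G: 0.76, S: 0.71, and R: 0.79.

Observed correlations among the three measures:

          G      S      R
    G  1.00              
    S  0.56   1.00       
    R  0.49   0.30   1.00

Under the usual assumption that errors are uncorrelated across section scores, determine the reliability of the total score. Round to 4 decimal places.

Var(G+S+R) = 3 + 2·[0.56 + 0.49 + 0.30] = 3 + 2.7 = 5.7.
Under uncorrelated errors the observed covariances equal the true-score covariances, so only the own-variance terms attenuate.
True-score variance = [0.76 + 0.71 + 0.79] + 2.7 = 2.26 + 2.7 = 4.96.
Reliability = 4.96 / 5.7 = 0.8702.

0.8702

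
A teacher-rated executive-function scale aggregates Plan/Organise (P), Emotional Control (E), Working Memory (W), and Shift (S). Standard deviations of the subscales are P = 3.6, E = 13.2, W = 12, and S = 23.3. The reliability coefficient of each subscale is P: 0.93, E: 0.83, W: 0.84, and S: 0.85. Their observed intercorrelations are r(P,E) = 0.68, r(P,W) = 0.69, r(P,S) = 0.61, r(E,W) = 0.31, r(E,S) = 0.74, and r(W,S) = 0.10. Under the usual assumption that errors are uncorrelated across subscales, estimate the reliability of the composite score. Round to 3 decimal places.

Var(P+E+W+S) = 3.6² + 13.2² + 12² + 23.3² + 2·[3.6·13.2·0.68 + 3.6·12·0.69 + 3.6·23.3·0.61 + 13.2·12·0.31 + 13.2·23.3·0.74 + 12·23.3·0.10] = 874.09 + 835.894 = 1709.98.
Under uncorrelated errors the observed covariances equal the true-score covariances, so only the own-variance terms attenuate.
True-score variance = [3.6²·0.93 + 13.2²·0.83 + 12²·0.84 + 23.3²·0.85] + 835.894 = 739.088 + 835.894 = 1574.98.
Reliability = 1574.98 / 1709.98 = 0.921.

0.921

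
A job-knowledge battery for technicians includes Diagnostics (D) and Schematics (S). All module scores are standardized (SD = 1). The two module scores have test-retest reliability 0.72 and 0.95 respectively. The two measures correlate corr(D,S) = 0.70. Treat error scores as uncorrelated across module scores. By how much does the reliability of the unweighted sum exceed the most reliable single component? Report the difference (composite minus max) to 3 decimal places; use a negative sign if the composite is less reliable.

-0.047

Var(sum) = 2 + 1.4 = 3.4; true-score variance = 1.67 + 1.4 = 3.07; composite reliability = 0.9029.
Max component reliability = 0.9500.
Difference = 0.9029 − 0.9500 = -0.047.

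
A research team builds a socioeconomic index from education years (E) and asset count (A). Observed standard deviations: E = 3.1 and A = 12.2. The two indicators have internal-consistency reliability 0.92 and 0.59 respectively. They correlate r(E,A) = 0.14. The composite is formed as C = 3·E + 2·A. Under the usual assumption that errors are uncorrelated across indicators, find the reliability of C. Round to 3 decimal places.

Var(C) = 3²·3.1² + 2²·12.2² + 2·[6·3.1·12.2·0.14] = 681.85 + 63.5376 = 745.388.
Because errors are independent across components, Cov(Tᵢ,Tⱼ) = Cov(Xᵢ,Xⱼ); the off-diagonal part of the true-score variance is the same as above.
True-score variance = [3²·3.1²·0.92 + 2²·12.2²·0.59] + 63.5376 = 430.833 + 63.5376 = 494.371.
Reliability = 494.371 / 745.388 = 0.663.

0.663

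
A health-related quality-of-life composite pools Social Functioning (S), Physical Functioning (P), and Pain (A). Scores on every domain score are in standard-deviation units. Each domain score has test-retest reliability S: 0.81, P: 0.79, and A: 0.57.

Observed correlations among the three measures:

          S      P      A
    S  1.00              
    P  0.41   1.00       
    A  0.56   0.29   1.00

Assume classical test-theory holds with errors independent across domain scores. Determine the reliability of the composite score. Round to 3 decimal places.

Var(S+P+A) = 3 + 2·[0.41 + 0.56 + 0.29] = 3 + 2.52 = 5.52.
With uncorrelated errors the cross-covariances are all true-score covariance, so they carry over unchanged; only the diagonal terms shrink to ρᵢσᵢ².
True-score variance = [0.81 + 0.79 + 0.57] + 2.52 = 2.17 + 2.52 = 4.69.
Reliability = 4.69 / 5.52 = 0.850.

0.850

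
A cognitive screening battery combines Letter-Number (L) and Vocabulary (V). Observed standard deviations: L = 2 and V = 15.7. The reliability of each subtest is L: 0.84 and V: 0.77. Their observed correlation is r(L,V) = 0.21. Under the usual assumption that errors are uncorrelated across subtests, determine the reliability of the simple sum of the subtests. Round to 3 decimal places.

0.783

Var(L+V) = 2² + 15.7² + 2·[2·15.7·0.21] = 250.49 + 13.188 = 263.678.
With uncorrelated errors the cross-covariances are all true-score covariance, so they carry over unchanged; only the diagonal terms shrink to ρᵢσᵢ².
True-score variance = [2²·0.84 + 15.7²·0.77] + 13.188 = 193.157 + 13.188 = 206.345.
Reliability = 206.345 / 263.678 = 0.783.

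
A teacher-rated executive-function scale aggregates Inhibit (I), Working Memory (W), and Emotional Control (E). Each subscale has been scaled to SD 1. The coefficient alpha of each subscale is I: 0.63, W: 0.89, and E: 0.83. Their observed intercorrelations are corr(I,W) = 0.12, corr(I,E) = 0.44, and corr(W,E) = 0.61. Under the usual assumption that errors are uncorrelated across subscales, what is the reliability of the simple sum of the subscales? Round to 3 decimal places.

Var(I+W+E) = 3 + 2·[0.12 + 0.44 + 0.61] = 3 + 2.34 = 5.34.
Because errors are independent across components, Cov(Tᵢ,Tⱼ) = Cov(Xᵢ,Xⱼ); the off-diagonal part of the true-score variance is the same as above.
True-score variance = [0.63 + 0.89 + 0.83] + 2.34 = 2.35 + 2.34 = 4.69.
Reliability = 4.69 / 5.34 = 0.878.

0.878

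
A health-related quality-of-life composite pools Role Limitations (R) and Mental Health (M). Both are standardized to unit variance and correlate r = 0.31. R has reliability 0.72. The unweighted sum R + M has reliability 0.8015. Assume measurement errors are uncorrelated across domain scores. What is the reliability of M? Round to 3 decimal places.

0.760

Var(R+M) = 2 + 2·0.31 = 2.620.
True-score variance = ρ_R + ρ_M + 2·0.31, so 0.8015 = (0.72 + ρ_M + 0.62) / 2.620.
ρ_M = 0.8015·2.620 − 0.72 − 0.62 = 0.760.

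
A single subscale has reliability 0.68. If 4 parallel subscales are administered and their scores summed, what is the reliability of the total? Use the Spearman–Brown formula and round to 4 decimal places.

0.8947

ρ_k = kρ / (1 + (k−1)ρ) = 4·0.68 / (1 + 3·0.68) = 2.720 / 3.040 = 0.8947.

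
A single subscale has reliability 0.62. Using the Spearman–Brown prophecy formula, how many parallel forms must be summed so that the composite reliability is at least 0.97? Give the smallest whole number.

20

k ≥ ρ*(1−ρ₁)/(ρ₁(1−ρ*)) = 0.97·0.38 / (0.62·0.03) = 19.817.
Smallest integer k = 20.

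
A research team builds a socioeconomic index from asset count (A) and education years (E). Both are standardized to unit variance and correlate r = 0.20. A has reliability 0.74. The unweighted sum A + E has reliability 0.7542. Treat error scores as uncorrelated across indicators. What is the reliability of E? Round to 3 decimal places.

Var(A+E) = 2 + 2·0.20 = 2.400.
True-score variance = ρ_A + ρ_E + 2·0.20, so 0.7542 = (0.74 + ρ_E + 0.40) / 2.400.
ρ_E = 0.7542·2.400 − 0.74 − 0.40 = 0.670.

0.670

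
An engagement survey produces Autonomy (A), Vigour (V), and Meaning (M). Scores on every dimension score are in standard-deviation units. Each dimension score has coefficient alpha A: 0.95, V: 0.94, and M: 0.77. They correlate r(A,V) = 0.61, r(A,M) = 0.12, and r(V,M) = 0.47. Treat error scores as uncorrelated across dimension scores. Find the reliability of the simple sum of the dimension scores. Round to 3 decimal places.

Var(A+V+M) = 3 + 2·[0.61 + 0.12 + 0.47] = 3 + 2.4 = 5.4.
Under uncorrelated errors the observed covariances equal the true-score covariances, so only the own-variance terms attenuate.
True-score variance = [0.95 + 0.94 + 0.77] + 2.4 = 2.66 + 2.4 = 5.06.
Reliability = 5.06 / 5.4 = 0.937.

0.937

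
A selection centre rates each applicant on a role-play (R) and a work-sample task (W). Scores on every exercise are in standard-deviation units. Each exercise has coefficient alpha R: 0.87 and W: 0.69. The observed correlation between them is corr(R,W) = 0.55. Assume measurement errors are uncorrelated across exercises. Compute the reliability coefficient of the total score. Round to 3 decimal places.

Var(R+W) = 2 + 2·[0.55] = 2 + 1.1 = 3.1.
Under uncorrelated errors the observed covariances equal the true-score covariances, so only the own-variance terms attenuate.
True-score variance = [0.87 + 0.69] + 1.1 = 1.56 + 1.1 = 2.66.
Reliability = 2.66 / 3.1 = 0.858.

0.858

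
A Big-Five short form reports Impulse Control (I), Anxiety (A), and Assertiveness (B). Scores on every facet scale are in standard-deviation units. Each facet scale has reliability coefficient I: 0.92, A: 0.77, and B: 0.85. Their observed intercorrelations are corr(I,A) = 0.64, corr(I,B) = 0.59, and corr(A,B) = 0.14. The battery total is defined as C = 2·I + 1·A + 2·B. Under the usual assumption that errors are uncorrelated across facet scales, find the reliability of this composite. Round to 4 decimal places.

Var(C) = 2² + 1 + 2² + 2·[2·0.64 + 4·0.59 + 2·0.14] = 9 + 7.84 = 16.84.
With uncorrelated errors the cross-covariances are all true-score covariance, so they carry over unchanged; only the diagonal terms shrink to ρᵢσᵢ².
True-score variance = [2²·0.92 + 0.77 + 2²·0.85] + 7.84 = 7.85 + 7.84 = 15.69.
Reliability = 15.69 / 16.84 = 0.9317.

0.9317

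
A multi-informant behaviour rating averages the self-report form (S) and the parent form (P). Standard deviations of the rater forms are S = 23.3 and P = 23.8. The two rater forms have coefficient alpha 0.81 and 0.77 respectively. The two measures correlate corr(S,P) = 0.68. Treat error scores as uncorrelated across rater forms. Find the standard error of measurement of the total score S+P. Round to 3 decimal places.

15.278

Var(total) = 1109.33 + 754.174 = 1863.5.
True-score variance = 875.9 + 754.174 = 1630.07, so reliability = 0.8747.
Error variance = 1863.5 − 1630.07 = 233.43; SEM = √233.43 = 15.278.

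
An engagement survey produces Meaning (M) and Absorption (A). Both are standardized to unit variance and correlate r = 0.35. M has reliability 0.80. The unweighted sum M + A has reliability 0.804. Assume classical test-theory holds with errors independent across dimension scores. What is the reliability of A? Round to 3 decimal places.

0.671

Var(M+A) = 2 + 2·0.35 = 2.700.
True-score variance = ρ_M + ρ_A + 2·0.35, so 0.804 = (0.80 + ρ_A + 0.70) / 2.700.
ρ_A = 0.804·2.700 − 0.80 − 0.70 = 0.671.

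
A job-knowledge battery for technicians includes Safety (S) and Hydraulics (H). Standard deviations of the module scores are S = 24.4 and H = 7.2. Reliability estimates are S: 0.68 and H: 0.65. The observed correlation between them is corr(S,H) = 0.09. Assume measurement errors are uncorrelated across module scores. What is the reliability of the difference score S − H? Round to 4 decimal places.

Var(S−H) = 24.4² + 7.2² − 2·24.4·7.2·0.09 = 647.2 − 31.6224 = 615.578.
Under uncorrelated errors the observed covariances equal the true-score covariances, so only the own-variance terms attenuate.
True-score variance = [24.4²·0.68 + 7.2²·0.65] − 31.6224 = 438.541 − 31.6224 = 406.918.
Reliability = 406.918 / 615.578 = 0.6610.

0.6610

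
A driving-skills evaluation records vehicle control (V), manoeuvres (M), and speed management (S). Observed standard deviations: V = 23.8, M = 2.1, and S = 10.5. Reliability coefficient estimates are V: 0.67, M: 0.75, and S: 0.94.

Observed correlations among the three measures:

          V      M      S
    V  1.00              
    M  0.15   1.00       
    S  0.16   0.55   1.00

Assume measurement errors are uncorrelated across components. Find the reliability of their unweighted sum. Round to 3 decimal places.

Var(V+M+S) = 23.8² + 2.1² + 10.5² + 2·[23.8·2.1·0.15 + 23.8·10.5·0.16 + 2.1·10.5·0.55] = 681.1 + 119.217 = 800.317.
Because errors are independent across components, Cov(Tᵢ,Tⱼ) = Cov(Xᵢ,Xⱼ); the off-diagonal part of the true-score variance is the same as above.
True-score variance = [23.8²·0.67 + 2.1²·0.75 + 10.5²·0.94] + 119.217 = 486.457 + 119.217 = 605.674.
Reliability = 605.674 / 800.317 = 0.757.

0.757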